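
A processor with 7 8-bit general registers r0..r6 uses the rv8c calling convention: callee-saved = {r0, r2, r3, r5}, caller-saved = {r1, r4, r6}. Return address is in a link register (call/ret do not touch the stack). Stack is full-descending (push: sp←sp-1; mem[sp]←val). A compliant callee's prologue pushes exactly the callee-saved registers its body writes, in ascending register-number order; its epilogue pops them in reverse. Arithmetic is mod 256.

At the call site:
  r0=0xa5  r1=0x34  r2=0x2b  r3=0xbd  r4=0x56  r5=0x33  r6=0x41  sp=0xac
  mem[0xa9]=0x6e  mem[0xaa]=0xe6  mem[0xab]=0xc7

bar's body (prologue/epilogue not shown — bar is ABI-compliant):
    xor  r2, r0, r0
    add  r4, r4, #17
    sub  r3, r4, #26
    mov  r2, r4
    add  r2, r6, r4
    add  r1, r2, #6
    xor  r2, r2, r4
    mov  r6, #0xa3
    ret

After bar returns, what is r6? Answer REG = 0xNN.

prologue: push r2 -> mem[0xab]=0x2b, sp=0xab
prologue: push r3 -> mem[0xaa]=0xbd, sp=0xaa
body[0] xor  r2, r0, r0 -> r2=0x00
body[1] add  r4, r4, #17 -> r4=0x67
body[2] sub  r3, r4, #26 -> r3=0x4d
body[3] mov  r2, r4 -> r2=0x67
body[4] add  r2, r6, r4 -> r2=0xa8
body[5] add  r1, r2, #6 -> r1=0xae
body[6] xor  r2, r2, r4 -> r2=0xcf
body[7] mov  r6, #0xa3 -> r6=0xa3
epilogue: pop r3=0xbd, sp=0xab
epilogue: pop r2=0x2b, sp=0xac
r6 is caller-saved -> body value

REG = 0xa3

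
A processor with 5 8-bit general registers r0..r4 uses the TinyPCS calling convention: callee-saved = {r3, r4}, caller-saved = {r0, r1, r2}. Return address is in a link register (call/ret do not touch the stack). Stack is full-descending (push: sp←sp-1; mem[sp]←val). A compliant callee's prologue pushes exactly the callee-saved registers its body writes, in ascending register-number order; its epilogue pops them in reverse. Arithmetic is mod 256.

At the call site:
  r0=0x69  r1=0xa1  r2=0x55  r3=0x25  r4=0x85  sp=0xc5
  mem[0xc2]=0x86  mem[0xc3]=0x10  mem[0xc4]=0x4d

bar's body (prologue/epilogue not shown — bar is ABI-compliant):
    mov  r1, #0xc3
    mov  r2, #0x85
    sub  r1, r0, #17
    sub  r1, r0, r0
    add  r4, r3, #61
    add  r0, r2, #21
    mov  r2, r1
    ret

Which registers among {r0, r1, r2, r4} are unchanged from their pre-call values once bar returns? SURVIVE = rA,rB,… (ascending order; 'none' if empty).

prologue: push r4 → mem[0xc4]=0x85, sp=0xc4
body[0] mov  r1, #0xc3 → r1=0xc3
body[1] mov  r2, #0x85 → r2=0x85
body[2] sub  r1, r0, #17 → r1=0x58
body[3] sub  r1, r0, r0 → r1=0x00
body[4] add  r4, r3, #61 → r4=0x62
body[5] add  r0, r2, #21 → r0=0x9a
body[6] mov  r2, r1 → r2=0x00
epilogue: pop r4=0x85, sp=0xc5
r0: caller-saved, written=True
r1: caller-saved, written=True
r2: caller-saved, written=True
r4: callee-saved, written=True

SURVIVE = r4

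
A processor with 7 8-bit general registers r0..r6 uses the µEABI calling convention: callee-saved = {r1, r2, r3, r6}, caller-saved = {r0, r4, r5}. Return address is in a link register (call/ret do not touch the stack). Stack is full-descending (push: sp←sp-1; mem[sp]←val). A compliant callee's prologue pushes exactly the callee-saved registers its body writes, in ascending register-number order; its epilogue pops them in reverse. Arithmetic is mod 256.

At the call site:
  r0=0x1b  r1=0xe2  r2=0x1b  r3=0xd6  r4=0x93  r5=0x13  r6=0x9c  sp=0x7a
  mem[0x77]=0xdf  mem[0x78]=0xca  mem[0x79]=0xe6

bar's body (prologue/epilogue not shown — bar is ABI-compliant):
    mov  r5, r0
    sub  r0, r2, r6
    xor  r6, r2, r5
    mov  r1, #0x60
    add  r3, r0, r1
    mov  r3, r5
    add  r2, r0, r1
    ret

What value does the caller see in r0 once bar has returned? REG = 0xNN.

prologue: push r1 -> mem[0x79]=0xe2, sp=0x79
prologue: push r2 -> mem[0x78]=0x1b, sp=0x78
prologue: push r3 -> mem[0x77]=0xd6, sp=0x77
prologue: push r6 -> mem[0x76]=0x9c, sp=0x76
body[0] mov  r5, r0 -> r5=0x1b
body[1] sub  r0, r2, r6 -> r0=0x7f
body[2] xor  r6, r2, r5 -> r6=0x00
body[3] mov  r1, #0x60 -> r1=0x60
body[4] add  r3, r0, r1 -> r3=0xdf
body[5] mov  r3, r5 -> r3=0x1b
body[6] add  r2, r0, r1 -> r2=0xdf
epilogue: pop r6=0x9c, sp=0x77
epilogue: pop r3=0xd6, sp=0x78
epilogue: pop r2=0x1b, sp=0x79
epilogue: pop r1=0xe2, sp=0x7a
r0 is caller-saved -> body value

REG = 0x7f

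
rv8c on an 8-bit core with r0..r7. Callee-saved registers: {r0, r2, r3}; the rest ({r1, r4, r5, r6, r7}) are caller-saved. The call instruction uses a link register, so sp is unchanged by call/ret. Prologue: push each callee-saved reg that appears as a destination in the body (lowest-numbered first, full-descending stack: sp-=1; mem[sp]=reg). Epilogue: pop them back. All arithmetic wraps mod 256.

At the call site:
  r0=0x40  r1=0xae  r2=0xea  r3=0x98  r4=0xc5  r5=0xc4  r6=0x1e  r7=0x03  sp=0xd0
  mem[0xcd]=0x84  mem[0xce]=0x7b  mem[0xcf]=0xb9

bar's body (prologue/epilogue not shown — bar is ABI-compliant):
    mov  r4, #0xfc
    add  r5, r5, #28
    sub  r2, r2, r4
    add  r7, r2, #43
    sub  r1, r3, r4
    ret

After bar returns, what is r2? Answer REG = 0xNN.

prologue: push r2 -> mem[0xcf]=0xea, sp=0xcf
body[0] mov  r4, #0xfc -> r4=0xfc
body[1] add  r5, r5, #28 -> r5=0xe0
body[2] sub  r2, r2, r4 -> r2=0xee
body[3] add  r7, r2, #43 -> r7=0x19
body[4] sub  r1, r3, r4 -> r1=0x9c
epilogue: pop r2=0xea, sp=0xd0
r2 is callee-saved -> restored

REG = 0xea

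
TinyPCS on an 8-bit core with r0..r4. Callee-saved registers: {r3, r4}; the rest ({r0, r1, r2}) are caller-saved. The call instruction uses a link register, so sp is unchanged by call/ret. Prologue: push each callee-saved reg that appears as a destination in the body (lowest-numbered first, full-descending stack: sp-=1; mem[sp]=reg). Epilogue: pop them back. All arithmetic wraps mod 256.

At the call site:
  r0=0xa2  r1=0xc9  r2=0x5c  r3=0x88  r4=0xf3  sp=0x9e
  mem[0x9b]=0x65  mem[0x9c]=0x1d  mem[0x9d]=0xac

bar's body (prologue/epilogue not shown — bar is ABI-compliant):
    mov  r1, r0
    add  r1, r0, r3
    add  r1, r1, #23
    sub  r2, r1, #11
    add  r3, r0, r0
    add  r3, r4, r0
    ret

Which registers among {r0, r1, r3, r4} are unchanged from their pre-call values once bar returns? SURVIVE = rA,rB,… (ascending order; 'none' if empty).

prologue: push r3 → mem[0x9d]=0x88, sp=0x9d
body[0] mov  r1, r0 → r1=0xa2
body[1] add  r1, r0, r3 → r1=0x2a
body[2] add  r1, r1, #23 → r1=0x41
body[3] sub  r2, r1, #11 → r2=0x36
body[4] add  r3, r0, r0 → r3=0x44
body[5] add  r3, r4, r0 → r3=0x95
epilogue: pop r3=0x88, sp=0x9e
r0: caller-saved, written=False
r1: caller-saved, written=True
r3: callee-saved, written=True
r4: callee-saved, written=False

SURVIVE = r0,r3,r4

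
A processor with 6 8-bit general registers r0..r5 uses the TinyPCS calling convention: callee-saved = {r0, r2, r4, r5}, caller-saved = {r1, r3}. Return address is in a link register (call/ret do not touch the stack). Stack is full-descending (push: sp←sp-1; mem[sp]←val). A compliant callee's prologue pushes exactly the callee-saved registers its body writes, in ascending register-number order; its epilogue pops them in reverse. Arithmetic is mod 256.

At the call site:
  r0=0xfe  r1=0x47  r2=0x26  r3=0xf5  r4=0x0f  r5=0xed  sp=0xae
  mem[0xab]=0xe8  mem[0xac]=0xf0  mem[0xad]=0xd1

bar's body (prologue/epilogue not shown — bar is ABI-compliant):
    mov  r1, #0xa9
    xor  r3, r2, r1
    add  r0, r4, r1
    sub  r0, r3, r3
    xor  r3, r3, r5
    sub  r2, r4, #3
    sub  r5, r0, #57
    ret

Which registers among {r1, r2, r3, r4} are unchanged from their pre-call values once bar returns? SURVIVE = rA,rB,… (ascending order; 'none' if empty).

prologue: push r0 -> mem[0xad]=0xfe, sp=0xad
prologue: push r2 -> mem[0xac]=0x26, sp=0xac
prologue: push r5 -> mem[0xab]=0xed, sp=0xab
body[0] mov  r1, #0xa9 -> r1=0xa9
body[1] xor  r3, r2, r1 -> r3=0x8f
body[2] add  r0, r4, r1 -> r0=0xb8
body[3] sub  r0, r3, r3 -> r0=0x00
body[4] xor  r3, r3, r5 -> r3=0x62
body[5] sub  r2, r4, #3 -> r2=0x0c
body[6] sub  r5, r0, #57 -> r5=0xc7
epilogue: pop r5=0xed, sp=0xac
epilogue: pop r2=0x26, sp=0xad
epilogue: pop r0=0xfe, sp=0xae
r1: caller-saved, written=True
r2: callee-saved, written=True
r3: caller-saved, written=True
r4: callee-saved, written=False

SURVIVE = r2,r4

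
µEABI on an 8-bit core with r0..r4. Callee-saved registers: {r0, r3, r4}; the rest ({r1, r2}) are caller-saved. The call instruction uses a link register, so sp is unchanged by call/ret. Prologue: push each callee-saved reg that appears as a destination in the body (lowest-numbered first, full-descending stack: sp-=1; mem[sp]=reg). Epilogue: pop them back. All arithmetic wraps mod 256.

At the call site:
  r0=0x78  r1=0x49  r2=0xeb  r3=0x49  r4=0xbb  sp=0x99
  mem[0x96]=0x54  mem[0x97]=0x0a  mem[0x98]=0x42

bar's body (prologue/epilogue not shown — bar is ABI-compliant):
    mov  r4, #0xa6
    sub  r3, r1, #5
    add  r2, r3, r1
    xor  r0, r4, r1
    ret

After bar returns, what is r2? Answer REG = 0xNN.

prologue: push r0 -> mem[0x98]=0x78, sp=0x98
prologue: push r3 -> mem[0x97]=0x49, sp=0x97
prologue: push r4 -> mem[0x96]=0xbb, sp=0x96
body[0] mov  r4, #0xa6 -> r4=0xa6
body[1] sub  r3, r1, #5 -> r3=0x44
body[2] add  r2, r3, r1 -> r2=0x8d
body[3] xor  r0, r4, r1 -> r0=0xef
epilogue: pop r4=0xbb, sp=0x97
epilogue: pop r3=0x49, sp=0x98
epilogue: pop r0=0x78, sp=0x99
r2 is caller-saved -> body value

REG = 0x8d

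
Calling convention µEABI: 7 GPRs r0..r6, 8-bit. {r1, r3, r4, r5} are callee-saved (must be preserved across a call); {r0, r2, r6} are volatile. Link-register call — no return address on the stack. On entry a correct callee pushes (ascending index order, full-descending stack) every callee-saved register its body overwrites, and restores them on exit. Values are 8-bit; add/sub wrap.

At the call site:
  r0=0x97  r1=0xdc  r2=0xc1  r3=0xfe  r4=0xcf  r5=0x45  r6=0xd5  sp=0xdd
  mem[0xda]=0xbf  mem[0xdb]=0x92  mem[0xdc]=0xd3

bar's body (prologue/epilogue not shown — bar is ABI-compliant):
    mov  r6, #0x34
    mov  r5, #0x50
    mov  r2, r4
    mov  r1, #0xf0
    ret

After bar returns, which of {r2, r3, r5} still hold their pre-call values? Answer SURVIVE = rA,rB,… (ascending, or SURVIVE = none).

SURVIVE = r3,r5

prologue: push r1 → mem[0xdc]=0xdc, sp=0xdc
prologue: push r5 → mem[0xdb]=0x45, sp=0xdb
body[0] mov  r6, #0x34 → r6=0x34
body[1] mov  r5, #0x50 → r5=0x50
body[2] mov  r2, r4 → r2=0xcf
body[3] mov  r1, #0xf0 → r1=0xf0
epilogue: pop r5=0x45, sp=0xdc
epilogue: pop r1=0xdc, sp=0xdd
r2: caller-saved, written=True
r3: callee-saved, written=False
r5: callee-saved, written=True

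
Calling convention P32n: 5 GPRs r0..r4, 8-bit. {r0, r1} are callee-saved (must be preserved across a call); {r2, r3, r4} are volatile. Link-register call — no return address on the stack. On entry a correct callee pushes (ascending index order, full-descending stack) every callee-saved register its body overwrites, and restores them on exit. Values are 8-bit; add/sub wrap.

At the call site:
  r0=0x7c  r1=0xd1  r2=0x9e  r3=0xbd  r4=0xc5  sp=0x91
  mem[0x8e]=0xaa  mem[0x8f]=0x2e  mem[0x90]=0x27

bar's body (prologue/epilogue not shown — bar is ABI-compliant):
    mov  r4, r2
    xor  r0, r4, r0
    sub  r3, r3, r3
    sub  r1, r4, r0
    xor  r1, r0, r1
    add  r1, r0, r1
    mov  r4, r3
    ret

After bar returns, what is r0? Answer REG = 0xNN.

REG = 0x7c

prologue: push r0 -> mem[0x90]=0x7c, sp=0x90
prologue: push r1 -> mem[0x8f]=0xd1, sp=0x8f
body[0] mov  r4, r2 -> r4=0x9e
body[1] xor  r0, r4, r0 -> r0=0xe2
body[2] sub  r3, r3, r3 -> r3=0x00
body[3] sub  r1, r4, r0 -> r1=0xbc
body[4] xor  r1, r0, r1 -> r1=0x5e
body[5] add  r1, r0, r1 -> r1=0x40
body[6] mov  r4, r3 -> r4=0x00
epilogue: pop r1=0xd1, sp=0x90
epilogue: pop r0=0x7c, sp=0x91
r0 is callee-saved -> restored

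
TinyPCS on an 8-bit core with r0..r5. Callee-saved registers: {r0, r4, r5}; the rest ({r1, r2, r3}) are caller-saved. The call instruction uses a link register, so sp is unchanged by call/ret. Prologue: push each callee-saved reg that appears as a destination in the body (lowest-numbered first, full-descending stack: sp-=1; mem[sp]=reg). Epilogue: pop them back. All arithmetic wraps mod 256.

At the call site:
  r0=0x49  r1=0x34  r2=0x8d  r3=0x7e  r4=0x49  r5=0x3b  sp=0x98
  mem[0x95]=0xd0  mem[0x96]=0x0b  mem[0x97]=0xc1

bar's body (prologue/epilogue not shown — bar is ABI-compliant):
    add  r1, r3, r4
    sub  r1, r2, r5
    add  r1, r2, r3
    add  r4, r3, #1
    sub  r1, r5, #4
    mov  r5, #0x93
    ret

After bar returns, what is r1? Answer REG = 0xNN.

prologue: push r4 -> mem[0x97]=0x49, sp=0x97
prologue: push r5 -> mem[0x96]=0x3b, sp=0x96
body[0] add  r1, r3, r4 -> r1=0xc7
body[1] sub  r1, r2, r5 -> r1=0x52
body[2] add  r1, r2, r3 -> r1=0x0b
body[3] add  r4, r3, #1 -> r4=0x7f
body[4] sub  r1, r5, #4 -> r1=0x37
body[5] mov  r5, #0x93 -> r5=0x93
epilogue: pop r5=0x3b, sp=0x97
epilogue: pop r4=0x49, sp=0x98
r1 is caller-saved -> body value

REG = 0x37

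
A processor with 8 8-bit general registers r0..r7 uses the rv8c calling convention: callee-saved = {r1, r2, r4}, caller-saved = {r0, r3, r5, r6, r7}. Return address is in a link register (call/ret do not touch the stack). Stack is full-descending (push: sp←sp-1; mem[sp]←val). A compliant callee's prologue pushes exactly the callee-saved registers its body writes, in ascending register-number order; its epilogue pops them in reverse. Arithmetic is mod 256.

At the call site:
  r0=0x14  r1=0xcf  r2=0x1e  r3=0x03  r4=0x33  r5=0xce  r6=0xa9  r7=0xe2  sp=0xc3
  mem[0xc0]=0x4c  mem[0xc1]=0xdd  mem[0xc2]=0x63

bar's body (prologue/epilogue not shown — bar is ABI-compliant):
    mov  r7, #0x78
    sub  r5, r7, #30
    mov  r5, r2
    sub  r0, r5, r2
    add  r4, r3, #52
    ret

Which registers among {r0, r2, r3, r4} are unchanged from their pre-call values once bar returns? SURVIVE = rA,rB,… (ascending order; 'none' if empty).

prologue: push r4 → mem[0xc2]=0x33, sp=0xc2
body[0] mov  r7, #0x78 → r7=0x78
body[1] sub  r5, r7, #30 → r5=0x5a
body[2] mov  r5, r2 → r5=0x1e
body[3] sub  r0, r5, r2 → r0=0x00
body[4] add  r4, r3, #52 → r4=0x37
epilogue: pop r4=0x33, sp=0xc3
r0: caller-saved, written=True
r2: callee-saved, written=False
r3: caller-saved, written=False
r4: callee-saved, written=True

SURVIVE = r2,r3,r4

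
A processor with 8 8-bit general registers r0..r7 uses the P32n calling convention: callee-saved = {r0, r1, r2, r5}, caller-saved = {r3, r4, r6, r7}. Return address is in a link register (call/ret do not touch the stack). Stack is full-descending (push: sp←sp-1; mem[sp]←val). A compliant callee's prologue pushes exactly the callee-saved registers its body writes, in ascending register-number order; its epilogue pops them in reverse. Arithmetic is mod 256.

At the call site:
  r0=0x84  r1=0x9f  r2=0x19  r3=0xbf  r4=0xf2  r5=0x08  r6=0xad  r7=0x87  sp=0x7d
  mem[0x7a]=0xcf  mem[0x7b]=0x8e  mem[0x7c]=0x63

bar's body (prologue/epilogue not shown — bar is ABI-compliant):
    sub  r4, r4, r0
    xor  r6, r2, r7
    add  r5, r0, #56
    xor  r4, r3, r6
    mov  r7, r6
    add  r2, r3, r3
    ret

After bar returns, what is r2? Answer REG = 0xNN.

prologue: push r2 → mem[0x7c]=0x19, sp=0x7c
prologue: push r5 → mem[0x7b]=0x08, sp=0x7b
body[0] sub  r4, r4, r0 → r4=0x6e
body[1] xor  r6, r2, r7 → r6=0x9e
body[2] add  r5, r0, #56 → r5=0xbc
body[3] xor  r4, r3, r6 → r4=0x21
body[4] mov  r7, r6 → r7=0x9e
body[5] add  r2, r3, r3 → r2=0x7e
epilogue: pop r5=0x08, sp=0x7c
epilogue: pop r2=0x19, sp=0x7d
r2 is callee-saved → restored

REG = 0x19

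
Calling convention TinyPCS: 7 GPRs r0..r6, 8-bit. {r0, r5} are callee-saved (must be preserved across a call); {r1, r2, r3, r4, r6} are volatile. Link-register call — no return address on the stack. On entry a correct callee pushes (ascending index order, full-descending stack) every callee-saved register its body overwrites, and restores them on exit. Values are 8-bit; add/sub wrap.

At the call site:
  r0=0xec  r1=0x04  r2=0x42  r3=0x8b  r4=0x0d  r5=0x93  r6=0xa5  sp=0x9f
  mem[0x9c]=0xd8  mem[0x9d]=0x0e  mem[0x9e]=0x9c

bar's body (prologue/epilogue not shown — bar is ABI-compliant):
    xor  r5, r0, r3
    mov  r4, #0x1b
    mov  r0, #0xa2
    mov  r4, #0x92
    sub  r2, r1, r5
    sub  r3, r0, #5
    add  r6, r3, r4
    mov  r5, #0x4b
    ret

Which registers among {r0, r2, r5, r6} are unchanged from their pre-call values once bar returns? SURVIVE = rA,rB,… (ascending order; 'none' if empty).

prologue: push r0 -> mem[0x9e]=0xec, sp=0x9e
prologue: push r5 -> mem[0x9d]=0x93, sp=0x9d
body[0] xor  r5, r0, r3 -> r5=0x67
body[1] mov  r4, #0x1b -> r4=0x1b
body[2] mov  r0, #0xa2 -> r0=0xa2
body[3] mov  r4, #0x92 -> r4=0x92
body[4] sub  r2, r1, r5 -> r2=0x9d
body[5] sub  r3, r0, #5 -> r3=0x9d
body[6] add  r6, r3, r4 -> r6=0x2f
body[7] mov  r5, #0x4b -> r5=0x4b
epilogue: pop r5=0x93, sp=0x9e
epilogue: pop r0=0xec, sp=0x9f
r0: callee-saved, written=True
r2: caller-saved, written=True
r5: callee-saved, written=True
r6: caller-saved, written=True

SURVIVE = r0,r5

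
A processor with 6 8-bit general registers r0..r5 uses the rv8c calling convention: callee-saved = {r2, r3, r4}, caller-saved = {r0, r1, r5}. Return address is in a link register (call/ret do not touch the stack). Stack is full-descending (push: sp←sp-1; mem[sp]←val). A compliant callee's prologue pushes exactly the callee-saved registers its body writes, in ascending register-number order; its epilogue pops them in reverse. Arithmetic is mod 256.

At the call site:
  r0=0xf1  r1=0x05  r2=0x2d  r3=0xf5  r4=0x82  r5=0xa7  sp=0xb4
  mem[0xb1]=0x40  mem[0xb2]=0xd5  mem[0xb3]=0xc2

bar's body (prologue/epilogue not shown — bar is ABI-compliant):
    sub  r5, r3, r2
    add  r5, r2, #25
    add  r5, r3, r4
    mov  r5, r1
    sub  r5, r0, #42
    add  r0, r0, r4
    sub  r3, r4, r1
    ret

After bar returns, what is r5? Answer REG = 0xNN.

prologue: push r3 -> mem[0xb3]=0xf5, sp=0xb3
body[0] sub  r5, r3, r2 -> r5=0xc8
body[1] add  r5, r2, #25 -> r5=0x46
body[2] add  r5, r3, r4 -> r5=0x77
body[3] mov  r5, r1 -> r5=0x05
body[4] sub  r5, r0, #42 -> r5=0xc7
body[5] add  r0, r0, r4 -> r0=0x73
body[6] sub  r3, r4, r1 -> r3=0x7d
epilogue: pop r3=0xf5, sp=0xb4
r5 is caller-saved -> body value

REG = 0xc7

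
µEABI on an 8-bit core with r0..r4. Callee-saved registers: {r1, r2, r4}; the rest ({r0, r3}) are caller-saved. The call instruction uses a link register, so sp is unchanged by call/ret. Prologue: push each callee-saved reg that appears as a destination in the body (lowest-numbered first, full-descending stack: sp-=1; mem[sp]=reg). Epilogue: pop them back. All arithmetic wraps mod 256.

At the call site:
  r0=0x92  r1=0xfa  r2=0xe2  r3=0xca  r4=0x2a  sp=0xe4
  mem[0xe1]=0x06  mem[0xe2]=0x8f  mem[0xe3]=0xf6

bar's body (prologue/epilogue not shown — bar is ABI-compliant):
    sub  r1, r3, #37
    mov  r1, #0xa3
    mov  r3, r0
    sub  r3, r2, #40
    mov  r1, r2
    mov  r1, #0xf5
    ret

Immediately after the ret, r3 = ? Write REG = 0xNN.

prologue: push r1 → mem[0xe3]=0xfa, sp=0xe3
body[0] sub  r1, r3, #37 → r1=0xa5
body[1] mov  r1, #0xa3 → r1=0xa3
body[2] mov  r3, r0 → r3=0x92
body[3] sub  r3, r2, #40 → r3=0xba
body[4] mov  r1, r2 → r1=0xe2
body[5] mov  r1, #0xf5 → r1=0xf5
epilogue: pop r1=0xfa, sp=0xe4
r3 is caller-saved → body value

REG = 0xba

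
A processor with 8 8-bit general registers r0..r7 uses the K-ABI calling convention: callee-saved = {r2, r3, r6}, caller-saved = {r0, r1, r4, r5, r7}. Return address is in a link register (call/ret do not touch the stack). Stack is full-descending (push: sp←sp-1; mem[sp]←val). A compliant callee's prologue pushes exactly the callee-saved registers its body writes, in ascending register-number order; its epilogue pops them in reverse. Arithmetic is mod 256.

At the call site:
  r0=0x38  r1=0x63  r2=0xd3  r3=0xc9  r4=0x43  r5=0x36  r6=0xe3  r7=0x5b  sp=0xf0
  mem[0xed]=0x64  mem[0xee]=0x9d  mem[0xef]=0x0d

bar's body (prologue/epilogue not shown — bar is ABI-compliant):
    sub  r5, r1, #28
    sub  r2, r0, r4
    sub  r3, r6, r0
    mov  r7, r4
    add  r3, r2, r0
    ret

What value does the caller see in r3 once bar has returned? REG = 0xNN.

REG = 0xc9

prologue: push r2 → mem[0xef]=0xd3, sp=0xef
prologue: push r3 → mem[0xee]=0xc9, sp=0xee
body[0] sub  r5, r1, #28 → r5=0x47
body[1] sub  r2, r0, r4 → r2=0xf5
body[2] sub  r3, r6, r0 → r3=0xab
body[3] mov  r7, r4 → r7=0x43
body[4] add  r3, r2, r0 → r3=0x2d
epilogue: pop r3=0xc9, sp=0xef
epilogue: pop r2=0xd3, sp=0xf0
r3 is callee-saved → restored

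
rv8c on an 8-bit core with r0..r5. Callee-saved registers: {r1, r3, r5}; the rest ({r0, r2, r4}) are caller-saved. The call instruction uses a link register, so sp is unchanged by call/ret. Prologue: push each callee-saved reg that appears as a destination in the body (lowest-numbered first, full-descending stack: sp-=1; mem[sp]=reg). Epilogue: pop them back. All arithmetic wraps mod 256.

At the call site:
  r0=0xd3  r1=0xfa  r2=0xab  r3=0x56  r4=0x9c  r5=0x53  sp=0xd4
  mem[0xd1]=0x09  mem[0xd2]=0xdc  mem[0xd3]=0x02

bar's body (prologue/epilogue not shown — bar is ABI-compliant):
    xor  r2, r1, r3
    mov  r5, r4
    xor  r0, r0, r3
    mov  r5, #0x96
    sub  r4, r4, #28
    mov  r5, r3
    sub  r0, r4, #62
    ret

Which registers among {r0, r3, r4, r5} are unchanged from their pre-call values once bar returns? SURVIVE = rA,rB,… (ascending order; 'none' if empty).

SURVIVE = r3,r5

prologue: push r5 → mem[0xd3]=0x53, sp=0xd3
body[0] xor  r2, r1, r3 → r2=0xac
body[1] mov  r5, r4 → r5=0x9c
body[2] xor  r0, r0, r3 → r0=0x85
body[3] mov  r5, #0x96 → r5=0x96
body[4] sub  r4, r4, #28 → r4=0x80
body[5] mov  r5, r3 → r5=0x56
body[6] sub  r0, r4, #62 → r0=0x42
epilogue: pop r5=0x53, sp=0xd4
r0: caller-saved, written=True
r3: callee-saved, written=False
r4: caller-saved, written=True
r5: callee-saved, written=True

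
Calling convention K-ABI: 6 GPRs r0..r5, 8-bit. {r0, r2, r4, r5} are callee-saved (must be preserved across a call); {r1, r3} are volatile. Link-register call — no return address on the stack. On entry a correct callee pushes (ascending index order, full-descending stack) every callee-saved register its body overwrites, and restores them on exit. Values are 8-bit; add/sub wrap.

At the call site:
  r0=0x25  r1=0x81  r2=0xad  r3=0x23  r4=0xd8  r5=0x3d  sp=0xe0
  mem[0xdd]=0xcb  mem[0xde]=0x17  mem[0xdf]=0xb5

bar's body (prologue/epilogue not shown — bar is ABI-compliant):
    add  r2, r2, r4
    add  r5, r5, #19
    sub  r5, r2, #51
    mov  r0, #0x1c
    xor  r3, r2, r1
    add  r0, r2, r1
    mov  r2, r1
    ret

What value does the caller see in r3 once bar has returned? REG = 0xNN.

prologue: push r0 -> mem[0xdf]=0x25, sp=0xdf
prologue: push r2 -> mem[0xde]=0xad, sp=0xde
prologue: push r5 -> mem[0xdd]=0x3d, sp=0xdd
body[0] add  r2, r2, r4 -> r2=0x85
body[1] add  r5, r5, #19 -> r5=0x50
body[2] sub  r5, r2, #51 -> r5=0x52
body[3] mov  r0, #0x1c -> r0=0x1c
body[4] xor  r3, r2, r1 -> r3=0x04
body[5] add  r0, r2, r1 -> r0=0x06
body[6] mov  r2, r1 -> r2=0x81
epilogue: pop r5=0x3d, sp=0xde
epilogue: pop r2=0xad, sp=0xdf
epilogue: pop r0=0x25, sp=0xe0
r3 is caller-saved -> body value

REG = 0x04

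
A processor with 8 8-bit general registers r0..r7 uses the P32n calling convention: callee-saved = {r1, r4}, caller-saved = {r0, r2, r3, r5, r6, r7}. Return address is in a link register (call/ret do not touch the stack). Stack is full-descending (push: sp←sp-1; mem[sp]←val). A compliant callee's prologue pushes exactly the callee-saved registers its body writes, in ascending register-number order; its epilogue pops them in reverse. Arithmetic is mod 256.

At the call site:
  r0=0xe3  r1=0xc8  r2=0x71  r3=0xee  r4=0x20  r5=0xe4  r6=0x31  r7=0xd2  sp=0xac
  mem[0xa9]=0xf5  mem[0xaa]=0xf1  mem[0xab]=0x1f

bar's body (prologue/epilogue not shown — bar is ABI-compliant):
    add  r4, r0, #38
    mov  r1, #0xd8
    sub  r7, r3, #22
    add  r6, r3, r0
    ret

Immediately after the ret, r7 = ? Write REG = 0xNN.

REG = 0xd8

prologue: push r1 -> mem[0xab]=0xc8, sp=0xab
prologue: push r4 -> mem[0xaa]=0x20, sp=0xaa
body[0] add  r4, r0, #38 -> r4=0x09
body[1] mov  r1, #0xd8 -> r1=0xd8
body[2] sub  r7, r3, #22 -> r7=0xd8
body[3] add  r6, r3, r0 -> r6=0xd1
epilogue: pop r4=0x20, sp=0xab
epilogue: pop r1=0xc8, sp=0xac
r7 is caller-saved -> body value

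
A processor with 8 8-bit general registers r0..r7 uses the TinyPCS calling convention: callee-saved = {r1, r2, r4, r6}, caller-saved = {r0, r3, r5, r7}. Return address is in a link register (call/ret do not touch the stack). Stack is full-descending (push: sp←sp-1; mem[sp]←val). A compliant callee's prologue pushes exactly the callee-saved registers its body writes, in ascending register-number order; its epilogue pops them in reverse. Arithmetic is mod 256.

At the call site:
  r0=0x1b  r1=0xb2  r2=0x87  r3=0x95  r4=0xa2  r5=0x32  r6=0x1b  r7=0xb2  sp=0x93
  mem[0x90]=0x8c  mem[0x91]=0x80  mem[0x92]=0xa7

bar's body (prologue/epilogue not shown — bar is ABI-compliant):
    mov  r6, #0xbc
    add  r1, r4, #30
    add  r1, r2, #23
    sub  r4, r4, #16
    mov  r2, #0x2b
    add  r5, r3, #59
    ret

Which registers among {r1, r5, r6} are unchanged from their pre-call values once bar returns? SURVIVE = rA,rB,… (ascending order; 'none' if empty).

SURVIVE = r1,r6

prologue: push r1 -> mem[0x92]=0xb2, sp=0x92
prologue: push r2 -> mem[0x91]=0x87, sp=0x91
prologue: push r4 -> mem[0x90]=0xa2, sp=0x90
prologue: push r6 -> mem[0x8f]=0x1b, sp=0x8f
body[0] mov  r6, #0xbc -> r6=0xbc
body[1] add  r1, r4, #30 -> r1=0xc0
body[2] add  r1, r2, #23 -> r1=0x9e
body[3] sub  r4, r4, #16 -> r4=0x92
body[4] mov  r2, #0x2b -> r2=0x2b
body[5] add  r5, r3, #59 -> r5=0xd0
epilogue: pop r6=0x1b, sp=0x90
epilogue: pop r4=0xa2, sp=0x91
epilogue: pop r2=0x87, sp=0x92
epilogue: pop r1=0xb2, sp=0x93
r1: callee-saved, written=True
r5: caller-saved, written=True
r6: callee-saved, written=True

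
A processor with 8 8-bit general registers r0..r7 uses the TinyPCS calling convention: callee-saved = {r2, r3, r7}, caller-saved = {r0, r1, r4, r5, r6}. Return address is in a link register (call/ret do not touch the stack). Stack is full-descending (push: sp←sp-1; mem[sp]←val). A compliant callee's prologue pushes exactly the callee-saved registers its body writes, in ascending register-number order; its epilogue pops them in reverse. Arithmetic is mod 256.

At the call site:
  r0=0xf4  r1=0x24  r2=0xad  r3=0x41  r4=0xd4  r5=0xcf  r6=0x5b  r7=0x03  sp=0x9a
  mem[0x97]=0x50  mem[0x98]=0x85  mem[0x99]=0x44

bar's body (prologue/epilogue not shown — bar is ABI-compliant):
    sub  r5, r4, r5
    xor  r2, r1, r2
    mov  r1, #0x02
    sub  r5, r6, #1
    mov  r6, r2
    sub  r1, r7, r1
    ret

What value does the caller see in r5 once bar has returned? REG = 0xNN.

REG = 0x5a

prologue: push r2 → mem[0x99]=0xad, sp=0x99
body[0] sub  r5, r4, r5 → r5=0x05
body[1] xor  r2, r1, r2 → r2=0x89
body[2] mov  r1, #0x02 → r1=0x02
body[3] sub  r5, r6, #1 → r5=0x5a
body[4] mov  r6, r2 → r6=0x89
body[5] sub  r1, r7, r1 → r1=0x01
epilogue: pop r2=0xad, sp=0x9a
r5 is caller-saved → body value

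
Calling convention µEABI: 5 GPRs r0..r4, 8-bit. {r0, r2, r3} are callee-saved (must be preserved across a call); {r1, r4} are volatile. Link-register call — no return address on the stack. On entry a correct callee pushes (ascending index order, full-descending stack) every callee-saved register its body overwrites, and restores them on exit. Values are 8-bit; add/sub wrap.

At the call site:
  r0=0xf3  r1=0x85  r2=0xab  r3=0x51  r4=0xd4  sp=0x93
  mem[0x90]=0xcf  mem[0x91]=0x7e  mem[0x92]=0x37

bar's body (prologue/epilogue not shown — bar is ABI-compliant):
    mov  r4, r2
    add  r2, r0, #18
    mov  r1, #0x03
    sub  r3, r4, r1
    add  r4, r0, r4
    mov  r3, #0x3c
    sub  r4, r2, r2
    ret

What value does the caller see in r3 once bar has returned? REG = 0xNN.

prologue: push r2 → mem[0x92]=0xab, sp=0x92
prologue: push r3 → mem[0x91]=0x51, sp=0x91
body[0] mov  r4, r2 → r4=0xab
body[1] add  r2, r0, #18 → r2=0x05
body[2] mov  r1, #0x03 → r1=0x03
body[3] sub  r3, r4, r1 → r3=0xa8
body[4] add  r4, r0, r4 → r4=0x9e
body[5] mov  r3, #0x3c → r3=0x3c
body[6] sub  r4, r2, r2 → r4=0x00
epilogue: pop r3=0x51, sp=0x92
epilogue: pop r2=0xab, sp=0x93
r3 is callee-saved → restored

REG = 0x51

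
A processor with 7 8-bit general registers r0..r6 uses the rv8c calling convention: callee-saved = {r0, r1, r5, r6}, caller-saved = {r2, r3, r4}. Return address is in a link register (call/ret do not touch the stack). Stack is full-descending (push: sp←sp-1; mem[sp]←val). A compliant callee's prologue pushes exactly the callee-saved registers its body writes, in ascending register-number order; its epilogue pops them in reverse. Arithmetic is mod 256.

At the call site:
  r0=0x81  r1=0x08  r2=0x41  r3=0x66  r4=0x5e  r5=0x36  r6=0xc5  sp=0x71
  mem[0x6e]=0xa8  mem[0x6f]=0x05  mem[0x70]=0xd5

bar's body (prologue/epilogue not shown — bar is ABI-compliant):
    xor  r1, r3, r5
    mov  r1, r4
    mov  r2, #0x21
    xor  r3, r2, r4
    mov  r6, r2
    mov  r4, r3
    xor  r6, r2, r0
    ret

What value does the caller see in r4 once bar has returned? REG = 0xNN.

prologue: push r1 -> mem[0x70]=0x08, sp=0x70
prologue: push r6 -> mem[0x6f]=0xc5, sp=0x6f
body[0] xor  r1, r3, r5 -> r1=0x50
body[1] mov  r1, r4 -> r1=0x5e
body[2] mov  r2, #0x21 -> r2=0x21
body[3] xor  r3, r2, r4 -> r3=0x7f
body[4] mov  r6, r2 -> r6=0x21
body[5] mov  r4, r3 -> r4=0x7f
body[6] xor  r6, r2, r0 -> r6=0xa0
epilogue: pop r6=0xc5, sp=0x70
epilogue: pop r1=0x08, sp=0x71
r4 is caller-saved -> body value

REG = 0x7f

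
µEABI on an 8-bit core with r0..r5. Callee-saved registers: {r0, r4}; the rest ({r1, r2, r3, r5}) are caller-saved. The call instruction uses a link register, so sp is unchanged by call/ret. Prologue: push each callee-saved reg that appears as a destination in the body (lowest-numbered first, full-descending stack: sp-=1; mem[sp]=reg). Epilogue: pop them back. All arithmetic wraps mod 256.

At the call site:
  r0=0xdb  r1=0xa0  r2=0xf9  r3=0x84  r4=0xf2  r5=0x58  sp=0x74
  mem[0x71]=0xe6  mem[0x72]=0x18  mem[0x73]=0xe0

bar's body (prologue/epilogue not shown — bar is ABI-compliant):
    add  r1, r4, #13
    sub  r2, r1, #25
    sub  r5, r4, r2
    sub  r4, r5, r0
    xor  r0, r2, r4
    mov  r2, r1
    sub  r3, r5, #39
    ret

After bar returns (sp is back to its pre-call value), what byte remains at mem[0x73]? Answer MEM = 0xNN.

prologue: push r0 → mem[0x73]=0xdb, sp=0x73
prologue: push r4 → mem[0x72]=0xf2, sp=0x72
body[0] add  r1, r4, #13 → r1=0xff
body[1] sub  r2, r1, #25 → r2=0xe6
body[2] sub  r5, r4, r2 → r5=0x0c
body[3] sub  r4, r5, r0 → r4=0x31
body[4] xor  r0, r2, r4 → r0=0xd7
body[5] mov  r2, r1 → r2=0xff
body[6] sub  r3, r5, #39 → r3=0xe5
epilogue: pop r4=0xf2, sp=0x73
epilogue: pop r0=0xdb, sp=0x74
prologue pushed ['r0', 'r4'] at ['0x73', '0x72']

MEM = 0xdb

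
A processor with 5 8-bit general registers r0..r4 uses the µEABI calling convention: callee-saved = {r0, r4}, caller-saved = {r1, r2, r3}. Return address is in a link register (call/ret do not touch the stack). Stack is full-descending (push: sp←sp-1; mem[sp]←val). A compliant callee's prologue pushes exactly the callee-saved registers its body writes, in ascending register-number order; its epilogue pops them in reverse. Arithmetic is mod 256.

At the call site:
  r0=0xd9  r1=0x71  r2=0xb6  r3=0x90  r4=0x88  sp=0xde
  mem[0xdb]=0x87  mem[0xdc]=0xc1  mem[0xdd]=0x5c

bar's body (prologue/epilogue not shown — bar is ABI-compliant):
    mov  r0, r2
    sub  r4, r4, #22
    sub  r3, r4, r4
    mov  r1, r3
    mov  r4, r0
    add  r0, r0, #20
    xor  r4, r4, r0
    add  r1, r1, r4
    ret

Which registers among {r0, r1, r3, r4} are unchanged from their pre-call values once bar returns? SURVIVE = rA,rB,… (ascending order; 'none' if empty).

SURVIVE = r0,r4

prologue: push r0 -> mem[0xdd]=0xd9, sp=0xdd
prologue: push r4 -> mem[0xdc]=0x88, sp=0xdc
body[0] mov  r0, r2 -> r0=0xb6
body[1] sub  r4, r4, #22 -> r4=0x72
body[2] sub  r3, r4, r4 -> r3=0x00
body[3] mov  r1, r3 -> r1=0x00
body[4] mov  r4, r0 -> r4=0xb6
body[5] add  r0, r0, #20 -> r0=0xca
body[6] xor  r4, r4, r0 -> r4=0x7c
body[7] add  r1, r1, r4 -> r1=0x7c
epilogue: pop r4=0x88, sp=0xdd
epilogue: pop r0=0xd9, sp=0xde
r0: callee-saved, written=True
r1: caller-saved, written=True
r3: caller-saved, written=True
r4: callee-saved, written=True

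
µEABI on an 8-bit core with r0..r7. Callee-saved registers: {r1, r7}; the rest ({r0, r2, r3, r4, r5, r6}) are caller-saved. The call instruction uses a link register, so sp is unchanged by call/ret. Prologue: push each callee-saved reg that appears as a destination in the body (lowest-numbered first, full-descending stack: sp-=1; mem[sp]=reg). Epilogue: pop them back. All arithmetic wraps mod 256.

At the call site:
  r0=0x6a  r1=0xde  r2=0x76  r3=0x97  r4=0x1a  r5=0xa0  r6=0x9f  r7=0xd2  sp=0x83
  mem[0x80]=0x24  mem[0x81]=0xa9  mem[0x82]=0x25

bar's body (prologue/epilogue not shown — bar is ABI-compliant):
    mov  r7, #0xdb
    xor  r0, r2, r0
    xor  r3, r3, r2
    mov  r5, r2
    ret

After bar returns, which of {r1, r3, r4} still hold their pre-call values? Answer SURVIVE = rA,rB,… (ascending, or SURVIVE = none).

prologue: push r7 -> mem[0x82]=0xd2, sp=0x82
body[0] mov  r7, #0xdb -> r7=0xdb
body[1] xor  r0, r2, r0 -> r0=0x1c
body[2] xor  r3, r3, r2 -> r3=0xe1
body[3] mov  r5, r2 -> r5=0x76
epilogue: pop r7=0xd2, sp=0x83
r1: callee-saved, written=False
r3: caller-saved, written=True
r4: caller-saved, written=False

SURVIVE = r1,r4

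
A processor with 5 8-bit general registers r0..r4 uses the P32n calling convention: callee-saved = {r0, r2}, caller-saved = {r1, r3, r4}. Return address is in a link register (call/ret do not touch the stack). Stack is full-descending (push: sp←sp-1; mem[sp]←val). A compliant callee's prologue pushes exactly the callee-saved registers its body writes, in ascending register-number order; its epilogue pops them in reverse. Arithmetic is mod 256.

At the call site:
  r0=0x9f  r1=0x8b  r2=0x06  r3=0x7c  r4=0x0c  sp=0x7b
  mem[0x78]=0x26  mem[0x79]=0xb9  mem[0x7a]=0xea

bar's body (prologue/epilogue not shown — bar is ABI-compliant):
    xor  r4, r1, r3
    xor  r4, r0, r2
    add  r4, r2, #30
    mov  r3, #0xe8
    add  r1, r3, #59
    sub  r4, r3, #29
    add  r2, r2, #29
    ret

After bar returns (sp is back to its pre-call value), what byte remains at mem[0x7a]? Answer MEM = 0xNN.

MEM = 0x06

prologue: push r2 -> mem[0x7a]=0x06, sp=0x7a
body[0] xor  r4, r1, r3 -> r4=0xf7
body[1] xor  r4, r0, r2 -> r4=0x99
body[2] add  r4, r2, #30 -> r4=0x24
body[3] mov  r3, #0xe8 -> r3=0xe8
body[4] add  r1, r3, #59 -> r1=0x23
body[5] sub  r4, r3, #29 -> r4=0xcb
body[6] add  r2, r2, #29 -> r2=0x23
epilogue: pop r2=0x06, sp=0x7b
prologue pushed ['r2'] at ['0x7a']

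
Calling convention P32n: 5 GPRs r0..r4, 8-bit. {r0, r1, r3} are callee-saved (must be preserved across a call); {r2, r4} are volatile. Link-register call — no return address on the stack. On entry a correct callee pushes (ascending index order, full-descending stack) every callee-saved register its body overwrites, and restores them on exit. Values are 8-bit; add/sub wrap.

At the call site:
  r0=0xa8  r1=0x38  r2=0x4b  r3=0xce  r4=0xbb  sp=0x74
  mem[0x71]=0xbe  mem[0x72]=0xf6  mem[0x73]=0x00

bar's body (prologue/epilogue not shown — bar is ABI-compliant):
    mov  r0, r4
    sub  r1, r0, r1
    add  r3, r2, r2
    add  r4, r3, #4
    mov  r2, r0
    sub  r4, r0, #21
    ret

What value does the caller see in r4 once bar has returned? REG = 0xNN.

REG = 0xa6

prologue: push r0 → mem[0x73]=0xa8, sp=0x73
prologue: push r1 → mem[0x72]=0x38, sp=0x72
prologue: push r3 → mem[0x71]=0xce, sp=0x71
body[0] mov  r0, r4 → r0=0xbb
body[1] sub  r1, r0, r1 → r1=0x83
body[2] add  r3, r2, r2 → r3=0x96
body[3] add  r4, r3, #4 → r4=0x9a
body[4] mov  r2, r0 → r2=0xbb
body[5] sub  r4, r0, #21 → r4=0xa6
epilogue: pop r3=0xce, sp=0x72
epilogue: pop r1=0x38, sp=0x73
epilogue: pop r0=0xa8, sp=0x74
r4 is caller-saved → body value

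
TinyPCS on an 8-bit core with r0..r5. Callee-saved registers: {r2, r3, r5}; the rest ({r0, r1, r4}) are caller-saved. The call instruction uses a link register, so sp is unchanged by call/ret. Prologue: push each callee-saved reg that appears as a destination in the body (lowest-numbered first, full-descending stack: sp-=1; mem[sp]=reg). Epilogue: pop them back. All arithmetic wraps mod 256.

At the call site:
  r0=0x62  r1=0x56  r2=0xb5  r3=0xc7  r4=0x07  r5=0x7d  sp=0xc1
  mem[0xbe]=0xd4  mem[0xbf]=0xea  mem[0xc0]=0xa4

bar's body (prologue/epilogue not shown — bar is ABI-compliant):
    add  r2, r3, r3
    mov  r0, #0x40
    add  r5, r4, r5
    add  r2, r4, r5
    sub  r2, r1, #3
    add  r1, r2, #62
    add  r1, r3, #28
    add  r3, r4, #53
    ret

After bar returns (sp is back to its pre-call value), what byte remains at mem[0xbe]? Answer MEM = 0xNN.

prologue: push r2 -> mem[0xc0]=0xb5, sp=0xc0
prologue: push r3 -> mem[0xbf]=0xc7, sp=0xbf
prologue: push r5 -> mem[0xbe]=0x7d, sp=0xbe
body[0] add  r2, r3, r3 -> r2=0x8e
body[1] mov  r0, #0x40 -> r0=0x40
body[2] add  r5, r4, r5 -> r5=0x84
body[3] add  r2, r4, r5 -> r2=0x8b
body[4] sub  r2, r1, #3 -> r2=0x53
body[5] add  r1, r2, #62 -> r1=0x91
body[6] add  r1, r3, #28 -> r1=0xe3
body[7] add  r3, r4, #53 -> r3=0x3c
epilogue: pop r5=0x7d, sp=0xbf
epilogue: pop r3=0xc7, sp=0xc0
epilogue: pop r2=0xb5, sp=0xc1
prologue pushed ['r2', 'r3', 'r5'] at ['0xc0', '0xbf', '0xbe']

MEM = 0x7d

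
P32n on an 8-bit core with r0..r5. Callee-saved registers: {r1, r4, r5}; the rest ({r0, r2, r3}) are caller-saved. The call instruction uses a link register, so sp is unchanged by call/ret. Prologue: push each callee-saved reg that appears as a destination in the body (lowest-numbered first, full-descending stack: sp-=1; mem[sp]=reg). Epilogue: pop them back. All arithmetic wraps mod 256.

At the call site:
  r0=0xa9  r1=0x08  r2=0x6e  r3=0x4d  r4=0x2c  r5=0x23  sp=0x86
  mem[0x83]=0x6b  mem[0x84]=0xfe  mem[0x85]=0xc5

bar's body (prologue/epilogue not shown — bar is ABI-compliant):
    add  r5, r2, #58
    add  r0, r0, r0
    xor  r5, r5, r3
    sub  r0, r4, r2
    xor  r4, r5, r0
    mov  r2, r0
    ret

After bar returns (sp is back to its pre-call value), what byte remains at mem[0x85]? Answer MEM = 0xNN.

MEM = 0x2c

prologue: push r4 → mem[0x85]=0x2c, sp=0x85
prologue: push r5 → mem[0x84]=0x23, sp=0x84
body[0] add  r5, r2, #58 → r5=0xa8
body[1] add  r0, r0, r0 → r0=0x52
body[2] xor  r5, r5, r3 → r5=0xe5
body[3] sub  r0, r4, r2 → r0=0xbe
body[4] xor  r4, r5, r0 → r4=0x5b
body[5] mov  r2, r0 → r2=0xbe
epilogue: pop r5=0x23, sp=0x85
epilogue: pop r4=0x2c, sp=0x86
prologue pushed ['r4', 'r5'] at ['0x85', '0x84']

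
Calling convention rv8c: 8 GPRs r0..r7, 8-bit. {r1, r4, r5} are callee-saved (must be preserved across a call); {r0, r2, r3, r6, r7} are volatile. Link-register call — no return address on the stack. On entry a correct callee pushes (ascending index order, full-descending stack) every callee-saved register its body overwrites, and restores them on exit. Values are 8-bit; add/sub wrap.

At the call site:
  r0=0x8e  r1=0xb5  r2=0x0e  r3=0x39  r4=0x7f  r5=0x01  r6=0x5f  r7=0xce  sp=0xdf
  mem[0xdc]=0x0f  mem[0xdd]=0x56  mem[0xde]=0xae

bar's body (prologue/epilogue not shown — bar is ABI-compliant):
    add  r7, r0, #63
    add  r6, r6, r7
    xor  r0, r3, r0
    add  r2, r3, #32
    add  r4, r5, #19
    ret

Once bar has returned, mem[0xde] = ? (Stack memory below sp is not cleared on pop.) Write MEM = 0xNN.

MEM = 0x7f

prologue: push r4 → mem[0xde]=0x7f, sp=0xde
body[0] add  r7, r0, #63 → r7=0xcd
body[1] add  r6, r6, r7 → r6=0x2c
body[2] xor  r0, r3, r0 → r0=0xb7
body[3] add  r2, r3, #32 → r2=0x59
body[4] add  r4, r5, #19 → r4=0x14
epilogue: pop r4=0x7f, sp=0xdf
prologue pushed ['r4'] at ['0xde']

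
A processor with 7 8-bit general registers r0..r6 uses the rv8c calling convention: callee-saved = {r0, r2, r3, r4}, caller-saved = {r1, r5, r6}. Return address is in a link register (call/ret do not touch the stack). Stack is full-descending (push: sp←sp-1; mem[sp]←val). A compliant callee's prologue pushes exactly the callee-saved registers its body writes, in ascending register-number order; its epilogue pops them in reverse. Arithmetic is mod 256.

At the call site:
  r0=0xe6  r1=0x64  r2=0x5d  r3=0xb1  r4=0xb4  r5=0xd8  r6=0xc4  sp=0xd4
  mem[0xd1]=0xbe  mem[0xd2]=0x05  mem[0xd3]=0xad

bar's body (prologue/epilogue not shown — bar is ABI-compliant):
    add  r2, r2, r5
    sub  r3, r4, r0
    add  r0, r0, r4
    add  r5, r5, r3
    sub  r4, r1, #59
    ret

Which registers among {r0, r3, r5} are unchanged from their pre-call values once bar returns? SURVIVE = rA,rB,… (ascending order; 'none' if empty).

prologue: push r0 -> mem[0xd3]=0xe6, sp=0xd3
prologue: push r2 -> mem[0xd2]=0x5d, sp=0xd2
prologue: push r3 -> mem[0xd1]=0xb1, sp=0xd1
prologue: push r4 -> mem[0xd0]=0xb4, sp=0xd0
body[0] add  r2, r2, r5 -> r2=0x35
body[1] sub  r3, r4, r0 -> r3=0xce
body[2] add  r0, r0, r4 -> r0=0x9a
body[3] add  r5, r5, r3 -> r5=0xa6
body[4] sub  r4, r1, #59 -> r4=0x29
epilogue: pop r4=0xb4, sp=0xd1
epilogue: pop r3=0xb1, sp=0xd2
epilogue: pop r2=0x5d, sp=0xd3
epilogue: pop r0=0xe6, sp=0xd4
r0: callee-saved, written=True
r3: callee-saved, written=True
r5: caller-saved, written=True

SURVIVE = r0,r3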